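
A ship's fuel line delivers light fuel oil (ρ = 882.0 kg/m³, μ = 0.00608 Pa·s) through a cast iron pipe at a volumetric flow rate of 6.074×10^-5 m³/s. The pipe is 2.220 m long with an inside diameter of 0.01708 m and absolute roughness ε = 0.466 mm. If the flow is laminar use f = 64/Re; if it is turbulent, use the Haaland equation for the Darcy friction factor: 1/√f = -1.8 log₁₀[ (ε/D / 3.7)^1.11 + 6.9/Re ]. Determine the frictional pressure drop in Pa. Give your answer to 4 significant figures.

ΔP ≈ 392.5 Pa

Cross-sectional area A = πD²/4 = π(0.01708)²/4 = 0.0002291 m²; mean velocity V = Q/A = 6.074e-05/0.0002291 = 0.2651 m/s.
Reynolds number Re = ρVD/μ = 882 · 0.2651 · 0.01708 / 0.00608 = 656.8.
Re < 2300 → laminar flow, so f = 64/Re = 64/656.8 = 0.09744 (the turbulent correlation is not needed).
Darcy-Weisbach: ΔP = f(L/D)(ρV²/2) = 0.09744·(2.22/0.01708)·(882·0.2651²/2) = 0.09744·130·30.99 = 392.5 Pa.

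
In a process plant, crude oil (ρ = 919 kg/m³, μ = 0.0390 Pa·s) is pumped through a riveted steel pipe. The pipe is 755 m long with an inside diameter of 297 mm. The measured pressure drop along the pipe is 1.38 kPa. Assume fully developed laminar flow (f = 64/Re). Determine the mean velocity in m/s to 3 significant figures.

V ≈ 0.129 m/s

For laminar flow, f = 64/Re with Re = ρVD/μ, so Darcy-Weisbach reduces to ΔP = 32μLV/D². Solving for V: V = ΔP·D²/(32μL) = 1380·(0.297)²/(32·0.039·755) = 0.1292 m/s.
Check: Re = ρVD/μ = 919·0.1292·0.297/0.039 = 904.1 < 2300, so the laminar assumption holds.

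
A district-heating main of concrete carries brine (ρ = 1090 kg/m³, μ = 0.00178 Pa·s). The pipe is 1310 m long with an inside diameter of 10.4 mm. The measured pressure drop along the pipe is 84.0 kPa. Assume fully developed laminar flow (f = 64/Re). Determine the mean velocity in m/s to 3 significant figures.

V ≈ 0.122 m/s

For laminar flow, f = 64/Re with Re = ρVD/μ, so Darcy-Weisbach reduces to ΔP = 32μLV/D². Solving for V: V = ΔP·D²/(32μL) = 8.4e+04·(0.0104)²/(32·0.00178·1310) = 0.1218 m/s.
Check: Re = ρVD/μ = 1090·0.1218·0.0104/0.00178 = 775.4 < 2300, so the laminar assumption holds.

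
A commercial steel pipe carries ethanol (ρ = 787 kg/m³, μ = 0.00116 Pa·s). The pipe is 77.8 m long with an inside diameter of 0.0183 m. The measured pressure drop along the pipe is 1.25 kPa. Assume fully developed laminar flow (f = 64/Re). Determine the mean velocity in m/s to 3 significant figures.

V ≈ 0.145 m/s

For laminar flow, f = 64/Re with Re = ρVD/μ, so Darcy-Weisbach reduces to ΔP = 32μLV/D². Solving for V: V = ΔP·D²/(32μL) = 1250·(0.0183)²/(32·0.00116·77.8) = 0.145 m/s.
Check: Re = ρVD/μ = 787·0.145·0.0183/0.00116 = 1800 < 2300, so the laminar assumption holds.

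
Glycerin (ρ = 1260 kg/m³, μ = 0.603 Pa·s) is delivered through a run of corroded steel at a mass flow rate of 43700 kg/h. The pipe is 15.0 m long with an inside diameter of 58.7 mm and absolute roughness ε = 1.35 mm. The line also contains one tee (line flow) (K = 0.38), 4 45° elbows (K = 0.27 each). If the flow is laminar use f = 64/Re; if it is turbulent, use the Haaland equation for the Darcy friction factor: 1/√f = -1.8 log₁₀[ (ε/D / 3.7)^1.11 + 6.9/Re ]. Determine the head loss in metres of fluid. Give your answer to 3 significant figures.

ṁ = 43700 kg/h = 43700/3600 = 12.14 kg/s.
A = πD²/4 = π(0.0587)²/4 = 0.002706 m²; mean velocity V = ṁ/(ρA) = 12.14/(1260 · 0.002706) = 3.56 m/s.
Reynolds number Re = ρVD/μ = 1260 · 3.56 · 0.0587 / 0.603 = 436.7.
Re < 2300 → laminar flow, so f = 64/Re = 64/436.7 = 0.1466 (the turbulent correlation is not needed).
Total minor-loss coefficient ΣK = 1·0.38 + 4·0.27 = 1.46.
ΔP = [f·L/D + ΣK]·(ρV²/2) = [0.1466·15/0.0587 + 1.46]·(1260·3.56²/2) = [37.45 + 1.46]·7984 = 3.107e+05 Pa.
Head loss h_f = ΔP/(ρg) = 3.107e+05/(1260·9.81) = 25.1 m.

h_f ≈ 25.1 m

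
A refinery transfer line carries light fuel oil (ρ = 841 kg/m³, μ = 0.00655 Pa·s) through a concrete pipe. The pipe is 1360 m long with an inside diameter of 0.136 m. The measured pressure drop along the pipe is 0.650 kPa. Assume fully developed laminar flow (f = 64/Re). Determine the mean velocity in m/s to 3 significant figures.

V ≈ 0.0422 m/s

For laminar flow, f = 64/Re with Re = ρVD/μ, so Darcy-Weisbach reduces to ΔP = 32μLV/D². Solving for V: V = ΔP·D²/(32μL) = 650·(0.136)²/(32·0.00655·1360) = 0.04218 m/s.
Check: Re = ρVD/μ = 841·0.04218·0.136/0.00655 = 736.5 < 2300, so the laminar assumption holds.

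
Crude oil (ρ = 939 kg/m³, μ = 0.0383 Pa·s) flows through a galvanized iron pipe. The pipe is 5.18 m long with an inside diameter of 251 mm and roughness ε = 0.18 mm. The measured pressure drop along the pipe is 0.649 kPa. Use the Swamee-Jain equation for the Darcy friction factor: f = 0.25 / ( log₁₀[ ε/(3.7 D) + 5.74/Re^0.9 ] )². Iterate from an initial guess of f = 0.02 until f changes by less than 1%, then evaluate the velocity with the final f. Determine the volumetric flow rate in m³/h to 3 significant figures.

Rearranging Darcy-Weisbach: V = √(2·ΔP·D/(f·L·ρ)). With ε/D = 0.00018/0.251 = 0.000717, iterate starting from f = 0.02:
  f = 0.02 → V = √(2·649·0.251/(0.02·5.18·939)) = 1.83 m/s; Re = ρVD/μ = 1.126e+04; f → 0.03128
  f = 0.03128 → V = 1.463 m/s; Re = 9005; f → 0.03306
  f = 0.03306 → V = 1.423 m/s; Re = 8759; f → 0.03329
Converged (Δf/f < 1%). With the final f = 0.03329: V = √(2·649·0.251/(0.03329·5.18·939)) = 1.418 m/s.
Q = V·A = 1.418·(π/4·0.251²) = 0.07019 m³/s = 253 m³/h.

Q ≈ 253 m³/h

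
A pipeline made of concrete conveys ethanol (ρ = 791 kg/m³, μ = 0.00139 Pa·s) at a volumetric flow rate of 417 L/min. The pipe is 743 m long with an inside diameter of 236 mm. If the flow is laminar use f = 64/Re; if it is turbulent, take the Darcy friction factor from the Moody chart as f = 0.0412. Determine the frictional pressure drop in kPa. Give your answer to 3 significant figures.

ΔP ≈ 1.29 kPa

Q = 417 L/min = 417/60000 = 0.00695 m³/s.
Cross-sectional area A = πD²/4 = π(0.236)²/4 = 0.04374 m²; mean velocity V = Q/A = 0.00695/0.04374 = 0.1589 m/s.
Reynolds number Re = ρVD/μ = 791 · 0.1589 · 0.236 / 0.00139 = 2.134e+04.
Re > 4000 → turbulent; use the Moody-chart value f = 0.0412.
Darcy-Weisbach: ΔP = f(L/D)(ρV²/2) = 0.0412·(743/0.236)·(791·0.1589²/2) = 0.0412·3148·9.984 = 1295 Pa.
ΔP = 1295 Pa = 1.29 kPa.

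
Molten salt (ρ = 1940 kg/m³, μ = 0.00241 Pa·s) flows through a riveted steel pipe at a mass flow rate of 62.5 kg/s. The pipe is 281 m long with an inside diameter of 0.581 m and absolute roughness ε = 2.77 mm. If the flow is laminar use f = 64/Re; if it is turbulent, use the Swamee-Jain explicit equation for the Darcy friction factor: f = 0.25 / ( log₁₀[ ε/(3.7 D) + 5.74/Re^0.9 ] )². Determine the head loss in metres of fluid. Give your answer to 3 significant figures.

A = πD²/4 = π(0.581)²/4 = 0.2651 m²; mean velocity V = ṁ/(ρA) = 62.5/(1940 · 0.2651) = 0.1215 m/s.
Reynolds number Re = ρVD/μ = 1940 · 0.1215 · 0.581 / 0.00241 = 5.683e+04.
Re > 4000 → turbulent. Relative roughness ε/D = 0.00277/0.581 = 0.00477. Swamee-Jain: f = 0.25/(log₁₀[0.00477/3.7 + 5.74/5.683e+04^0.9])² = 0.25/(log₁₀[0.00129 + 0.000302])² = 0.25/(-2.798)² = 0.03192.
Darcy-Weisbach: ΔP = f(L/D)(ρV²/2) = 0.03192·(281/0.581)·(1940·0.1215²/2) = 0.03192·483.6·14.32 = 221.1 Pa.
Head loss h_f = ΔP/(ρg) = 221.1/(1940·9.81) = 0.0116 m.

h_f ≈ 0.0116 m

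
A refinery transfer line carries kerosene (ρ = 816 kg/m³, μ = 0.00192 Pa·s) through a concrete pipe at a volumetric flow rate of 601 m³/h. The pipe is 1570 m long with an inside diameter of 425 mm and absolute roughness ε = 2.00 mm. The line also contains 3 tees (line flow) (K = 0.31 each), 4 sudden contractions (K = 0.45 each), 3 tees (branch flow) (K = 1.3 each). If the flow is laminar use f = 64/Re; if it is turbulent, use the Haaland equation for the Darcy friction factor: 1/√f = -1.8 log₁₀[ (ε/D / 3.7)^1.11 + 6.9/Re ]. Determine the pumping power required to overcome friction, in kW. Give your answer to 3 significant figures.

Q = 601 m³/h = 601/3600 = 0.1669 m³/s.
Cross-sectional area A = πD²/4 = π(0.425)²/4 = 0.1419 m²; mean velocity V = Q/A = 0.1669/0.1419 = 1.177 m/s.
Reynolds number Re = ρVD/μ = 816 · 1.177 · 0.425 / 0.00192 = 2.126e+05.
Re > 4000 → turbulent. Relative roughness ε/D = 0.002/0.425 = 0.00471. Haaland: 1/√f = -1.8 log₁₀[(0.00471/3.7)^1.11 + 6.9/2.126e+05] = -1.8 log₁₀[0.000611 + 3.25e-05] = 5.745, so f = 0.0303.
Total minor-loss coefficient ΣK = 3·0.31 + 4·0.45 + 3·1.3 = 6.63.
ΔP = [f·L/D + ΣK]·(ρV²/2) = [0.0303·1570/0.425 + 6.63]·(816·1.177²/2) = [111.9 + 6.63]·565 = 6.699e+04 Pa.
Pumping power P = QΔP = 0.1669·6.699e+04 = 11180 W = 11.2 kW.

P ≈ 11.2 kW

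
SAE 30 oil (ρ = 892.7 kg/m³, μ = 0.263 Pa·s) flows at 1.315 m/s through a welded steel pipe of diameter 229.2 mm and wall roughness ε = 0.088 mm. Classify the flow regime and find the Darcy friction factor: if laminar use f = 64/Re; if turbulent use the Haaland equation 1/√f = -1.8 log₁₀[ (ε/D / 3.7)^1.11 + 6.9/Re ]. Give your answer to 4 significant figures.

f ≈ 0.06256

Re = ρVD/μ = 892.7·1.315·0.2292/0.263 = 1023.
Re < 2300 → laminar, so f = 64/Re = 0.06256 (roughness is irrelevant in laminar flow).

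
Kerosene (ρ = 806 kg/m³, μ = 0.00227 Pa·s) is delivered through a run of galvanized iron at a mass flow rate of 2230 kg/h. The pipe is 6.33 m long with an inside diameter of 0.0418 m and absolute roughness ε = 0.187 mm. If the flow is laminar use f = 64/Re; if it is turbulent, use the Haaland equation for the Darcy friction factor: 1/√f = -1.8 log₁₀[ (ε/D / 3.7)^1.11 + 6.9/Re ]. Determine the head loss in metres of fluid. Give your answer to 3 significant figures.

ṁ = 2230 kg/h = 2230/3600 = 0.6194 kg/s.
A = πD²/4 = π(0.0418)²/4 = 0.001372 m²; mean velocity V = ṁ/(ρA) = 0.6194/(806 · 0.001372) = 0.56 m/s.
Reynolds number Re = ρVD/μ = 806 · 0.56 · 0.0418 / 0.00227 = 8312.
Re > 4000 → turbulent. Relative roughness ε/D = 0.000187/0.0418 = 0.00447. Haaland: 1/√f = -1.8 log₁₀[(0.00447/3.7)^1.11 + 6.9/8312] = -1.8 log₁₀[0.000577 + 0.00083] = 5.133, so f = 0.03796.
Darcy-Weisbach: ΔP = f(L/D)(ρV²/2) = 0.03796·(6.33/0.0418)·(806·0.56²/2) = 0.03796·151.4·126.4 = 726.6 Pa.
Head loss h_f = ΔP/(ρg) = 726.6/(806·9.81) = 0.0919 m.

h_f ≈ 0.0919 m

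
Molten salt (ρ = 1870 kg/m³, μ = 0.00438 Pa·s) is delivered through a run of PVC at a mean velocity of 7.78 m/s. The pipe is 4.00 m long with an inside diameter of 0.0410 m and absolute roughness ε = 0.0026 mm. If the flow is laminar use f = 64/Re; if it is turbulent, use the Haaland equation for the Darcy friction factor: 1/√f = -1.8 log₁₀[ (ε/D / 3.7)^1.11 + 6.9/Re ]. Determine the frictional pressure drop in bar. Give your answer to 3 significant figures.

Reynolds number Re = ρVD/μ = 1870 · 7.78 · 0.041 / 0.00438 = 1.362e+05.
Re > 4000 → turbulent. Relative roughness ε/D = 2.6e-06/0.041 = 6.34e-05. Haaland: 1/√f = -1.8 log₁₀[(6.34e-05/3.7)^1.11 + 6.9/1.362e+05] = -1.8 log₁₀[5.13e-06 + 5.07e-05] = 7.656, so f = 0.01706.
Darcy-Weisbach: ΔP = f(L/D)(ρV²/2) = 0.01706·(4/0.041)·(1870·7.78²/2) = 0.01706·97.56·5.659e+04 = 9.419e+04 Pa.
ΔP = 9.419e+04 Pa = 0.942 bar.

ΔP ≈ 0.942 bar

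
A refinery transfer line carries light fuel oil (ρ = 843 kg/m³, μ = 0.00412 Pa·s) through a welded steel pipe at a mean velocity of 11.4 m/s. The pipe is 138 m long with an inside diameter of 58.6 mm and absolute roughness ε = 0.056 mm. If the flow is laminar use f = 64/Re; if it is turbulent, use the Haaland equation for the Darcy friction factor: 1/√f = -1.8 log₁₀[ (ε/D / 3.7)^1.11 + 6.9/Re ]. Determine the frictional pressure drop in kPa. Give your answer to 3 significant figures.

ΔP ≈ 2740 kPa

Reynolds number Re = ρVD/μ = 843 · 11.4 · 0.0586 / 0.00412 = 1.367e+05.
Re > 4000 → turbulent. Relative roughness ε/D = 5.6e-05/0.0586 = 0.000956. Haaland: 1/√f = -1.8 log₁₀[(0.000956/3.7)^1.11 + 6.9/1.367e+05] = -1.8 log₁₀[0.000104 + 5.05e-05] = 6.86, so f = 0.02125.
Darcy-Weisbach: ΔP = f(L/D)(ρV²/2) = 0.02125·(138/0.0586)·(843·11.4²/2) = 0.02125·2355·5.478e+04 = 2.742e+06 Pa.
ΔP = 2.742e+06 Pa = 2740 kPa.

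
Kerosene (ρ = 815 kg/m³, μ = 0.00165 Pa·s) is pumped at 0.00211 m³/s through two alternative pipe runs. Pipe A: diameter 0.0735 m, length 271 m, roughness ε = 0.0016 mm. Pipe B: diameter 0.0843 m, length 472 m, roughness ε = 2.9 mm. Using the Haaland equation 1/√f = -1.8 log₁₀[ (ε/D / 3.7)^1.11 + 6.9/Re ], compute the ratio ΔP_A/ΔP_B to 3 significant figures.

Pipe A: V = Q/A = 0.00211/0.004243 = 0.4973 m/s; Re = 1.805e+04; ε/D = 2.18e-05; Haaland → f = 0.02645; ΔP_A = f(L/D)(ρV²/2) = 9828 Pa.
Pipe B: V = Q/A = 0.00211/0.005581 = 0.378 m/s; Re = 1.574e+04; ε/D = 0.0344; Haaland → f = 0.0625; ΔP_B = f(L/D)(ρV²/2) = 2.038e+04 Pa.
ΔP_A/ΔP_B = 9828/2.038e+04 = 0.482.

ΔP_A/ΔP_B ≈ 0.482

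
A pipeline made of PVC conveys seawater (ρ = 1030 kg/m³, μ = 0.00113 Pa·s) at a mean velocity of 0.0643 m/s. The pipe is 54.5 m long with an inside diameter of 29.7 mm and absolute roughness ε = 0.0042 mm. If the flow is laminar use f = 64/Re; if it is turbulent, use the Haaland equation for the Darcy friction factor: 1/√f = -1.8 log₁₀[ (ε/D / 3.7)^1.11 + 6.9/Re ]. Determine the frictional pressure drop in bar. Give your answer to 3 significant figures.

Reynolds number Re = ρVD/μ = 1030 · 0.0643 · 0.0297 / 0.00113 = 1741.
Re < 2300 → laminar flow, so f = 64/Re = 64/1741 = 0.03677 (the turbulent correlation is not needed).
Darcy-Weisbach: ΔP = f(L/D)(ρV²/2) = 0.03677·(54.5/0.0297)·(1030·0.0643²/2) = 0.03677·1835·2.129 = 143.7 Pa.
ΔP = 143.7 Pa = 0.00144 bar.

ΔP ≈ 0.00144 bar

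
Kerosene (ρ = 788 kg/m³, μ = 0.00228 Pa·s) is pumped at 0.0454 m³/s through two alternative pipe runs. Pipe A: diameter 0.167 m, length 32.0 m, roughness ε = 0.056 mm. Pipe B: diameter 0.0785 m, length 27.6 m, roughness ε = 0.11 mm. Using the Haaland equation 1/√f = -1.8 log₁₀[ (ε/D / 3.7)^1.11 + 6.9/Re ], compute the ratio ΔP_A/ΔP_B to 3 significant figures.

Pipe A: V = Q/A = 0.0454/0.0219 = 2.073 m/s; Re = 1.196e+05; ε/D = 0.000335; Haaland → f = 0.01887; ΔP_A = f(L/D)(ρV²/2) = 6119 Pa.
Pipe B: V = Q/A = 0.0454/0.00484 = 9.381 m/s; Re = 2.545e+05; ε/D = 0.0014; Haaland → f = 0.02219; ΔP_B = f(L/D)(ρV²/2) = 2.704e+05 Pa.
ΔP_A/ΔP_B = 6119/2.704e+05 = 0.0226.

ΔP_A/ΔP_B ≈ 0.0226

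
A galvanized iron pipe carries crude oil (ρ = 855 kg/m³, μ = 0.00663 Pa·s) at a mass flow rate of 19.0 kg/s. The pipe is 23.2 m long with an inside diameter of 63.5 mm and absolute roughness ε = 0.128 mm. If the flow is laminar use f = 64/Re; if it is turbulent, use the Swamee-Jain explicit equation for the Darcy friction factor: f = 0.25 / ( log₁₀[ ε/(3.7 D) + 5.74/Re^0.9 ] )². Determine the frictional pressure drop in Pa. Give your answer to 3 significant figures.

ΔP ≈ 203000 Pa

A = πD²/4 = π(0.0635)²/4 = 0.003167 m²; mean velocity V = ṁ/(ρA) = 19/(855 · 0.003167) = 7.017 m/s.
Reynolds number Re = ρVD/μ = 855 · 7.017 · 0.0635 / 0.00663 = 5.746e+04.
Re > 4000 → turbulent. Relative roughness ε/D = 0.000128/0.0635 = 0.00202. Swamee-Jain: f = 0.25/(log₁₀[0.00202/3.7 + 5.74/5.746e+04^0.9])² = 0.25/(log₁₀[0.000545 + 0.000299])² = 0.25/(-3.074)² = 0.02646.
Darcy-Weisbach: ΔP = f(L/D)(ρV²/2) = 0.02646·(23.2/0.0635)·(855·7.017²/2) = 0.02646·365.4·2.105e+04 = 2.035e+05 Pa.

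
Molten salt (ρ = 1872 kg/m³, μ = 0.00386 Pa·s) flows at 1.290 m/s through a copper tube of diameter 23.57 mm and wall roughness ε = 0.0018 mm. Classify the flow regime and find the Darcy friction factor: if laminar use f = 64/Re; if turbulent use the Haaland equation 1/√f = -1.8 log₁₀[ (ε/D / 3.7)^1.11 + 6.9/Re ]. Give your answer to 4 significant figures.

Re = ρVD/μ = 1872·1.29·0.02357/0.00386 = 1.475e+04.
Re > 4000 → turbulent. ε/D = 1.8e-06/0.02357 = 7.64e-05; Haaland: 1/√f = -1.8 log₁₀[6.3e-06 + 0.000468] = 5.983, so f = 0.02793.

f ≈ 0.02793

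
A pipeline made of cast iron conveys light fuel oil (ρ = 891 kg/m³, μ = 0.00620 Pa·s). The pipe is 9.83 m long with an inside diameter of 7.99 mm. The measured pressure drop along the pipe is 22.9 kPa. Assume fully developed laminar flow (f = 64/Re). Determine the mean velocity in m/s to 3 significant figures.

For laminar flow, f = 64/Re with Re = ρVD/μ, so Darcy-Weisbach reduces to ΔP = 32μLV/D². Solving for V: V = ΔP·D²/(32μL) = 2.29e+04·(0.00799)²/(32·0.0062·9.83) = 0.7496 m/s.
Check: Re = ρVD/μ = 891·0.7496·0.00799/0.0062 = 860.7 < 2300, so the laminar assumption holds.

V ≈ 0.750 m/s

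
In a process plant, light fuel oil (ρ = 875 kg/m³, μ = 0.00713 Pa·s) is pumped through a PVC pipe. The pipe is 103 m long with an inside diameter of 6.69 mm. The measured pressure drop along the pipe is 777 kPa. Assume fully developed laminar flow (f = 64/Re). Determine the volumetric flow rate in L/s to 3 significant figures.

For laminar flow, f = 64/Re with Re = ρVD/μ, so Darcy-Weisbach reduces to ΔP = 32μLV/D². Solving for V: V = ΔP·D²/(32μL) = 7.77e+05·(0.00669)²/(32·0.00713·103) = 1.48 m/s.
Check: Re = ρVD/μ = 875·1.48·0.00669/0.00713 = 1215 < 2300, so the laminar assumption holds.
Q = V·A = 1.48·(π/4·0.00669²) = 5.202e-05 m³/s = 0.0520 L/s.

Q ≈ 0.0520 L/s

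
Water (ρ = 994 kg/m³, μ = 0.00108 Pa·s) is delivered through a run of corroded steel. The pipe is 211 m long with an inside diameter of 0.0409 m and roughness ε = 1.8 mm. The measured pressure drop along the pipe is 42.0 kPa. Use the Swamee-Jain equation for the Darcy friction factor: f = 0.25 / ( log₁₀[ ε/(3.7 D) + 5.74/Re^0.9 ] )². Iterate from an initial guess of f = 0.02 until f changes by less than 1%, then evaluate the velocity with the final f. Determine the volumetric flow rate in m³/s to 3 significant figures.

Q ≈ 6.37×10^-4 m³/s

Rearranging Darcy-Weisbach: V = √(2·ΔP·D/(f·L·ρ)). With ε/D = 0.0018/0.0409 = 0.044, iterate starting from f = 0.02:
  f = 0.02 → V = √(2·4.2e+04·0.0409/(0.02·211·994)) = 0.905 m/s; Re = ρVD/μ = 3.407e+04; f → 0.06871
  f = 0.06871 → V = 0.4883 m/s; Re = 1.838e+04; f → 0.0696
  f = 0.0696 → V = 0.4851 m/s; Re = 1.826e+04; f → 0.06961
Converged (Δf/f < 1%). With the final f = 0.06961: V = √(2·4.2e+04·0.0409/(0.06961·211·994)) = 0.4851 m/s.
Q = V·A = 0.4851·(π/4·0.0409²) = 0.0006373 m³/s = 6.37×10^-4 m³/s.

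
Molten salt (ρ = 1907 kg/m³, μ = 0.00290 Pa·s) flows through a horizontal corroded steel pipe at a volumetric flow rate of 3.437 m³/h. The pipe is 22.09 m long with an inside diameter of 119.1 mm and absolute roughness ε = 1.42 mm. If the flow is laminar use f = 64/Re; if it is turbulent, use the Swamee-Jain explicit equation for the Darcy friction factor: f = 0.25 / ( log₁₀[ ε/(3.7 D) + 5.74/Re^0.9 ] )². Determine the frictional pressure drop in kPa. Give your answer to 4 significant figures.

ΔP ≈ 0.06263 kPa

Q = 3.437 m³/h = 3.437/3600 = 0.0009547 m³/s.
Cross-sectional area A = πD²/4 = π(0.1191)²/4 = 0.01114 m²; mean velocity V = Q/A = 0.0009547/0.01114 = 0.0857 m/s.
Reynolds number Re = ρVD/μ = 1907 · 0.0857 · 0.1191 / 0.0029 = 6712.
Re > 4000 → turbulent. Relative roughness ε/D = 0.00142/0.1191 = 0.0119. Swamee-Jain: f = 0.25/(log₁₀[0.0119/3.7 + 5.74/6712^0.9])² = 0.25/(log₁₀[0.00322 + 0.00206])² = 0.25/(-2.277)² = 0.04823.
Darcy-Weisbach: ΔP = f(L/D)(ρV²/2) = 0.04823·(22.09/0.1191)·(1907·0.0857²/2) = 0.04823·185.5·7.002 = 62.63 Pa.
ΔP = 62.63 Pa = 0.06263 kPa.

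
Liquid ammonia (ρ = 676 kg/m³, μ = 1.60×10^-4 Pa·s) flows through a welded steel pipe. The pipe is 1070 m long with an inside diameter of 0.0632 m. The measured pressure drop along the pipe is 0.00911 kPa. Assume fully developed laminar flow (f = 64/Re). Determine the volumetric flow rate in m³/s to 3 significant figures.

Q ≈ 2.08×10^-5 m³/s

For laminar flow, f = 64/Re with Re = ρVD/μ, so Darcy-Weisbach reduces to ΔP = 32μLV/D². Solving for V: V = ΔP·D²/(32μL) = 9.11·(0.0632)²/(32·0.00016·1070) = 0.006642 m/s.
Check: Re = ρVD/μ = 676·0.006642·0.0632/0.00016 = 1774 < 2300, so the laminar assumption holds.
Q = V·A = 0.006642·(π/4·0.0632²) = 2.084e-05 m³/s = 2.08×10^-5 m³/s.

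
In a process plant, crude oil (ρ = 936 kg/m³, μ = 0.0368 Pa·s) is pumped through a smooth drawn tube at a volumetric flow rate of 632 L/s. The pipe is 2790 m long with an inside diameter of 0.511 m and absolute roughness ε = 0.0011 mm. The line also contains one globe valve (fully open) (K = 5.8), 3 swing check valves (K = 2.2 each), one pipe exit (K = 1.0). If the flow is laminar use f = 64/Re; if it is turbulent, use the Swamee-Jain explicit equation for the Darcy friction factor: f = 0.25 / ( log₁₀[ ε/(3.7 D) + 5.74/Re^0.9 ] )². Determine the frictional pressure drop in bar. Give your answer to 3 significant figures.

Q = 632 L/s = 632/1000 = 0.632 m³/s.
Cross-sectional area A = πD²/4 = π(0.511)²/4 = 0.2051 m²; mean velocity V = Q/A = 0.632/0.2051 = 3.082 m/s.
Reynolds number Re = ρVD/μ = 936 · 3.082 · 0.511 / 0.0368 = 4.005e+04.
Re > 4000 → turbulent. Relative roughness ε/D = 1.1e-06/0.511 = 2.15e-06. Swamee-Jain: f = 0.25/(log₁₀[2.15e-06/3.7 + 5.74/4.005e+04^0.9])² = 0.25/(log₁₀[5.82e-07 + 0.000414])² = 0.25/(-3.383)² = 0.02185.
Total minor-loss coefficient ΣK = 1·5.8 + 3·2.2 + 1·1 = 13.4.
ΔP = [f·L/D + ΣK]·(ρV²/2) = [0.02185·2790/0.511 + 13.4]·(936·3.082²/2) = [119.3 + 13.4]·4444 = 5.897e+05 Pa.
ΔP = 5.897e+05 Pa = 5.90 bar.

ΔP ≈ 5.90 bar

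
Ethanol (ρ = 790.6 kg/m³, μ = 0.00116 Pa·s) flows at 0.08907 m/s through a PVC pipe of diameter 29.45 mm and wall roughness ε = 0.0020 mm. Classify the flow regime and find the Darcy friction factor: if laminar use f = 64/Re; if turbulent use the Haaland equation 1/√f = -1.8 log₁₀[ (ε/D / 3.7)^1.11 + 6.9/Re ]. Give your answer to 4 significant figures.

Re = ρVD/μ = 790.6·0.08907·0.02945/0.00116 = 1788.
Re < 2300 → laminar, so f = 64/Re = 0.0358 (roughness is irrelevant in laminar flow).

f ≈ 0.03580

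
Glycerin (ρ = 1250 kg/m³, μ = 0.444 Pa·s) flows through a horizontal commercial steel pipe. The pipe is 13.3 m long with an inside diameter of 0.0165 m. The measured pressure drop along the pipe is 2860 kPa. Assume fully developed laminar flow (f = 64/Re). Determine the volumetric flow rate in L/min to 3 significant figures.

Q ≈ 52.9 L/min

For laminar flow, f = 64/Re with Re = ρVD/μ, so Darcy-Weisbach reduces to ΔP = 32μLV/D². Solving for V: V = ΔP·D²/(32μL) = 2.86e+06·(0.0165)²/(32·0.444·13.3) = 4.12 m/s.
Check: Re = ρVD/μ = 1250·4.12·0.0165/0.444 = 191.4 < 2300, so the laminar assumption holds.
Q = V·A = 4.12·(π/4·0.0165²) = 0.0008811 m³/s = 52.9 L/min.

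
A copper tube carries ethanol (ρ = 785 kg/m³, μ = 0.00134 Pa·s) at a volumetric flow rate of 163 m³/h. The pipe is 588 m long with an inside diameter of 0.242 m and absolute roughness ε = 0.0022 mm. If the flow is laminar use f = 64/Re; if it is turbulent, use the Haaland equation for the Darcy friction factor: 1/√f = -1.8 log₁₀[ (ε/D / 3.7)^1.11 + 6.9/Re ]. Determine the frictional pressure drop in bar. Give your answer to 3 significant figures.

ΔP ≈ 0.154 bar

Q = 163 m³/h = 163/3600 = 0.04528 m³/s.
Cross-sectional area A = πD²/4 = π(0.242)²/4 = 0.046 m²; mean velocity V = Q/A = 0.04528/0.046 = 0.9844 m/s.
Reynolds number Re = ρVD/μ = 785 · 0.9844 · 0.242 / 0.00134 = 1.396e+05.
Re > 4000 → turbulent. Relative roughness ε/D = 2.2e-06/0.242 = 9.09e-06. Haaland: 1/√f = -1.8 log₁₀[(9.09e-06/3.7)^1.11 + 6.9/1.396e+05] = -1.8 log₁₀[5.93e-07 + 4.94e-05] = 7.741, so f = 0.01669.
Darcy-Weisbach: ΔP = f(L/D)(ρV²/2) = 0.01669·(588/0.242)·(785·0.9844²/2) = 0.01669·2430·380.3 = 1.542e+04 Pa.
ΔP = 1.542e+04 Pa = 0.154 bar.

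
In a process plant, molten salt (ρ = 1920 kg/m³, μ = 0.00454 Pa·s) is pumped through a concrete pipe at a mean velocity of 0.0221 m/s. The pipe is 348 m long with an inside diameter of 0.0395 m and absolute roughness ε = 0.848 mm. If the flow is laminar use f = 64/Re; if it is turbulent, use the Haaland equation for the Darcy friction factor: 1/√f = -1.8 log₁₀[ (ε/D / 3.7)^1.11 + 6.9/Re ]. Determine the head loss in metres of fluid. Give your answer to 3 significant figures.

Reynolds number Re = ρVD/μ = 1920 · 0.0221 · 0.0395 / 0.00454 = 369.2.
Re < 2300 → laminar flow, so f = 64/Re = 64/369.2 = 0.1734 (the turbulent correlation is not needed).
Darcy-Weisbach: ΔP = f(L/D)(ρV²/2) = 0.1734·(348/0.0395)·(1920·0.0221²/2) = 0.1734·8810·0.4689 = 716.1 Pa.
Head loss h_f = ΔP/(ρg) = 716.1/(1920·9.81) = 0.0380 m.

h_f ≈ 0.0380 m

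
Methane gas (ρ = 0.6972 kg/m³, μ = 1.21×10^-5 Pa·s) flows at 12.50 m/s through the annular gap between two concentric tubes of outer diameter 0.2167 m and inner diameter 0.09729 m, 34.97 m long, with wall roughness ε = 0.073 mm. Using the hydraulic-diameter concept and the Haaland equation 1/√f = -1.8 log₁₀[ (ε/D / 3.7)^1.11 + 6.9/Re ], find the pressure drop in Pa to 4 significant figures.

ΔP ≈ 333.4 Pa

Hydraulic diameter D_h = 4A/P = D_o - D_i = 0.2167 - 0.09729 = 0.1194 m.
Re = ρVD_h/μ = 0.6972·12.5·0.1194/1.21e-05 = 8.6e+04.
ε/D_h = 7.3e-05/0.1194 = 0.000611; Haaland gives 1/√f = -1.8 log₁₀[6.34e-05+8.02e-05] = 6.917, so f = 0.0209.
ΔP = f(L/D_h)(ρV²/2) = 0.0209·34.97/0.1194·54.47 = 333.4 Pa.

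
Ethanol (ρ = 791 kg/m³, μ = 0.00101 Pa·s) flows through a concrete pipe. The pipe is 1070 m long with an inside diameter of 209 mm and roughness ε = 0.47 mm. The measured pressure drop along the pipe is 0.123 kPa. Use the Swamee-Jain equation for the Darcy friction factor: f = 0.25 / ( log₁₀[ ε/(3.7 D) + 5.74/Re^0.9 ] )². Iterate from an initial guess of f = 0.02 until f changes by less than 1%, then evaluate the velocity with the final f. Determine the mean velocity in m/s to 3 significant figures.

Rearranging Darcy-Weisbach: V = √(2·ΔP·D/(f·L·ρ)). With ε/D = 0.00047/0.209 = 0.00225, iterate starting from f = 0.02:
  f = 0.02 → V = √(2·123·0.209/(0.02·1070·791)) = 0.05511 m/s; Re = ρVD/μ = 9021; f → 0.03534
  f = 0.03534 → V = 0.04146 m/s; Re = 6786; f → 0.03766
  f = 0.03766 → V = 0.04016 m/s; Re = 6574; f → 0.03794
Converged (Δf/f < 1%). With the final f = 0.03794: V = √(2·123·0.209/(0.03794·1070·791)) = 0.04001 m/s.

V ≈ 0.0400 m/s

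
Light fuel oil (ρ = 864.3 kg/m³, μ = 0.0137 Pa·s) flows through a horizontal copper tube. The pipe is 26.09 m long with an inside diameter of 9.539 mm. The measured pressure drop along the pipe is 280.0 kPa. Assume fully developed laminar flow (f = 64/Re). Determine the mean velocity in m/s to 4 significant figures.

V ≈ 2.228 m/s

For laminar flow, f = 64/Re with Re = ρVD/μ, so Darcy-Weisbach reduces to ΔP = 32μLV/D². Solving for V: V = ΔP·D²/(32μL) = 2.8e+05·(0.009539)²/(32·0.0137·26.09) = 2.228 m/s.
Check: Re = ρVD/μ = 864.3·2.228·0.009539/0.0137 = 1340 < 2300, so the laminar assumption holds.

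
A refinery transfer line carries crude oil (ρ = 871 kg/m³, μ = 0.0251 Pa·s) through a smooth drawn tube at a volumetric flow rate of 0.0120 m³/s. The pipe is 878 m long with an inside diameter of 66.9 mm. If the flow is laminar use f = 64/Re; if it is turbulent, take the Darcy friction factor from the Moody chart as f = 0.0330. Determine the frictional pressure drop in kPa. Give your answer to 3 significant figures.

ΔP ≈ 2200 kPa

Cross-sectional area A = πD²/4 = π(0.0669)²/4 = 0.003515 m²; mean velocity V = Q/A = 0.012/0.003515 = 3.414 m/s.
Reynolds number Re = ρVD/μ = 871 · 3.414 · 0.0669 / 0.0251 = 7925.
Re > 4000 → turbulent; use the Moody-chart value f = 0.0330.
Darcy-Weisbach: ΔP = f(L/D)(ρV²/2) = 0.033·(878/0.0669)·(871·3.414²/2) = 0.033·1.312e+04·5075 = 2.198e+06 Pa.
ΔP = 2.198e+06 Pa = 2200 kPa.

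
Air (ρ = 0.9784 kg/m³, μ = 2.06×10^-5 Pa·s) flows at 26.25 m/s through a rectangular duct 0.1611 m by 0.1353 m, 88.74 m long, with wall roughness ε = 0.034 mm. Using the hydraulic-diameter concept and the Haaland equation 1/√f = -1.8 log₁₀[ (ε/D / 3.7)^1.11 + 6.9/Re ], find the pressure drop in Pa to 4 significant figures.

ΔP ≈ 3512 Pa

Hydraulic diameter D_h = 4A/P = 4·(0.1611·0.1353)/(2·(0.1611+0.1353)) = 0.08719/0.5928 = 0.1471 m.
Re = ρVD_h/μ = 0.9784·26.25·0.1471/2.06e-05 = 1.834e+05.
ε/D_h = 3.4e-05/0.1471 = 0.000231; Haaland gives 1/√f = -1.8 log₁₀[2.15e-05+3.76e-05] = 7.61, so f = 0.01727.
ΔP = f(L/D_h)(ρV²/2) = 0.01727·88.74/0.1471·337.1 = 3512 Pa.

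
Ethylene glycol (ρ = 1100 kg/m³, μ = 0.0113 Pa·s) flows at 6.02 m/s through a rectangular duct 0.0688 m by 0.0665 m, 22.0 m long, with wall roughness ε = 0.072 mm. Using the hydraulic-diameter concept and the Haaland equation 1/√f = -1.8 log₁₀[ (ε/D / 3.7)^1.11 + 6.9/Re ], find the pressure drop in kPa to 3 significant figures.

ΔP ≈ 160 kPa

Hydraulic diameter D_h = 4A/P = 4·(0.0688·0.0665)/(2·(0.0688+0.0665)) = 0.0183/0.2706 = 0.06763 m.
Re = ρVD_h/μ = 1100·6.02·0.06763/0.0113 = 3.963e+04.
ε/D_h = 7.2e-05/0.06763 = 0.00106; Haaland gives 1/√f = -1.8 log₁₀[0.000117+0.000174] = 6.364, so f = 0.02469.
ΔP = f(L/D_h)(ρV²/2) = 0.02469·22/0.06763·1.993e+04 = 1.601e+05 Pa.
ΔP = 160 kPa.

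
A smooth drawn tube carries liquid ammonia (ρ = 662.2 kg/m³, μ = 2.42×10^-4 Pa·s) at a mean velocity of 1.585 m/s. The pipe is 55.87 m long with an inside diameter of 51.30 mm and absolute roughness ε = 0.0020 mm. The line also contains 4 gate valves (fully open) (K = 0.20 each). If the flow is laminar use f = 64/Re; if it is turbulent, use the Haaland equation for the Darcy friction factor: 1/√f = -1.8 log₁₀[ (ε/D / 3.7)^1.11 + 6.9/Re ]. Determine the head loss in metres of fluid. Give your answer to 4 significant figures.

h_f ≈ 2.258 m

Reynolds number Re = ρVD/μ = 662.2 · 1.585 · 0.0513 / 0.000242 = 2.225e+05.
Re > 4000 → turbulent. Relative roughness ε/D = 2e-06/0.0513 = 3.9e-05. Haaland: 1/√f = -1.8 log₁₀[(3.9e-05/3.7)^1.11 + 6.9/2.225e+05] = -1.8 log₁₀[2.99e-06 + 3.1e-05] = 8.043, so f = 0.01546.
Total minor-loss coefficient ΣK = 4·0.2 = 0.8.
ΔP = [f·L/D + ΣK]·(ρV²/2) = [0.01546·55.87/0.0513 + 0.8]·(662.2·1.585²/2) = [16.83 + 0.8]·831.8 = 1.467e+04 Pa.
Head loss h_f = ΔP/(ρg) = 1.467e+04/(662.2·9.81) = 2.258 m.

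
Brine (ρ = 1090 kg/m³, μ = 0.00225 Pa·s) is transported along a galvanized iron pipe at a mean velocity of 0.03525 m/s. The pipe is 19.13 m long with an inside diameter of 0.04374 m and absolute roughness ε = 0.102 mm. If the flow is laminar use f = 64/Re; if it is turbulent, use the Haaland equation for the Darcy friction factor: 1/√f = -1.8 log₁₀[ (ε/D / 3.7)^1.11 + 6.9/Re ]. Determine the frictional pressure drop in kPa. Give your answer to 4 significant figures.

ΔP ≈ 0.02538 kPa

Reynolds number Re = ρVD/μ = 1090 · 0.03525 · 0.04374 / 0.00225 = 746.9.
Re < 2300 → laminar flow, so f = 64/Re = 64/746.9 = 0.08568 (the turbulent correlation is not needed).
Darcy-Weisbach: ΔP = f(L/D)(ρV²/2) = 0.08568·(19.13/0.04374)·(1090·0.03525²/2) = 0.08568·437.4·0.6772 = 25.38 Pa.
ΔP = 25.38 Pa = 0.02538 kPa.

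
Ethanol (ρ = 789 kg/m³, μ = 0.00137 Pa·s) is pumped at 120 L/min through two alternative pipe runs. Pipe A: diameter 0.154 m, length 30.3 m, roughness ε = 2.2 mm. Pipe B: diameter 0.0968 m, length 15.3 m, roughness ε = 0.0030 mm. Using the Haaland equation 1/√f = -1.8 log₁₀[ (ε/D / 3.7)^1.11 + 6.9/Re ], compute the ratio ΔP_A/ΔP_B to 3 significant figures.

Pipe A: V = Q/A = 0.002/0.01863 = 0.1074 m/s; Re = 9523; ε/D = 0.0143; Haaland → f = 0.04747; ΔP_A = f(L/D)(ρV²/2) = 42.48 Pa.
Pipe B: V = Q/A = 0.002/0.007359 = 0.2718 m/s; Re = 1.515e+04; ε/D = 3.1e-05; Haaland → f = 0.02768; ΔP_B = f(L/D)(ρV²/2) = 127.5 Pa.
ΔP_A/ΔP_B = 42.48/127.5 = 0.333.

ΔP_A/ΔP_B ≈ 0.333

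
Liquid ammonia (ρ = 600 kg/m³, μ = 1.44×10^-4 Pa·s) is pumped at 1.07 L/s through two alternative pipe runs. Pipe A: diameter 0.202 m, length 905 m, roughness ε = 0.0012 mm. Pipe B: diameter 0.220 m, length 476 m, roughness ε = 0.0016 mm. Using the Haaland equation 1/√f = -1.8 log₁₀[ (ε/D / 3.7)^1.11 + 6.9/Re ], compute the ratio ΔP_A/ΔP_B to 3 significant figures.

Pipe A: V = Q/A = 0.00107/0.03205 = 0.03339 m/s; Re = 2.81e+04; ε/D = 5.94e-06; Haaland → f = 0.02369; ΔP_A = f(L/D)(ρV²/2) = 35.5 Pa.
Pipe B: V = Q/A = 0.00107/0.03801 = 0.02815 m/s; Re = 2.58e+04; ε/D = 7.27e-06; Haaland → f = 0.02419; ΔP_B = f(L/D)(ρV²/2) = 12.44 Pa.
ΔP_A/ΔP_B = 35.5/12.44 = 2.85.

ΔP_A/ΔP_B ≈ 2.85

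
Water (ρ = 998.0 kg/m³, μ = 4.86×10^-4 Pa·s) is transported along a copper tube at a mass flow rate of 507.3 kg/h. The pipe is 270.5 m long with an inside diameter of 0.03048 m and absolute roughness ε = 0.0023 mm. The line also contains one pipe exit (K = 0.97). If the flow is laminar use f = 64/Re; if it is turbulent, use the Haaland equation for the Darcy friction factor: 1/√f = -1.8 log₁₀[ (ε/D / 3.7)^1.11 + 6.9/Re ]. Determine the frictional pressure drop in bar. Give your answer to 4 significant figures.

ΔP ≈ 0.04895 bar

ṁ = 507.3 kg/h = 507.3/3600 = 0.1409 kg/s.
A = πD²/4 = π(0.03048)²/4 = 0.0007297 m²; mean velocity V = ṁ/(ρA) = 0.1409/(998 · 0.0007297) = 0.1935 m/s.
Reynolds number Re = ρVD/μ = 998 · 0.1935 · 0.03048 / 0.000486 = 1.211e+04.
Re > 4000 → turbulent. Relative roughness ε/D = 2.3e-06/0.03048 = 7.55e-05. Haaland: 1/√f = -1.8 log₁₀[(7.55e-05/3.7)^1.11 + 6.9/1.211e+04] = -1.8 log₁₀[6.22e-06 + 0.00057] = 5.831, so f = 0.02941.
Total minor-loss coefficient ΣK = 1·0.97 = 0.97.
ΔP = [f·L/D + ΣK]·(ρV²/2) = [0.02941·270.5/0.03048 + 0.97]·(998·0.1935²/2) = [261 + 0.97]·18.69 = 4895 Pa.
ΔP = 4895 Pa = 0.04895 bar.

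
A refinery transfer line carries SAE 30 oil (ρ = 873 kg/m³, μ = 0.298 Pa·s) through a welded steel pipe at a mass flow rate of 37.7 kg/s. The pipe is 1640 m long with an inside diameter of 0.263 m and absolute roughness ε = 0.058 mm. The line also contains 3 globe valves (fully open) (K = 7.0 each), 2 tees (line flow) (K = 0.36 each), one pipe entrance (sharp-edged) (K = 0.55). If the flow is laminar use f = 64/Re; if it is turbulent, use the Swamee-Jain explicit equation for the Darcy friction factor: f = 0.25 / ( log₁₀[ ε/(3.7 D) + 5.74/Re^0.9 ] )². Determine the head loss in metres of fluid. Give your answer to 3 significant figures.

h_f ≈ 21.7 m

A = πD²/4 = π(0.263)²/4 = 0.05433 m²; mean velocity V = ṁ/(ρA) = 37.7/(873 · 0.05433) = 0.7949 m/s.
Reynolds number Re = ρVD/μ = 873 · 0.7949 · 0.263 / 0.298 = 612.5.
Re < 2300 → laminar flow, so f = 64/Re = 64/612.5 = 0.1045 (the turbulent correlation is not needed).
Total minor-loss coefficient ΣK = 3·7 + 2·0.36 + 1·0.55 = 22.3.
ΔP = [f·L/D + ΣK]·(ρV²/2) = [0.1045·1640/0.263 + 22.3]·(873·0.7949²/2) = [651.6 + 22.3]·275.8 = 1.859e+05 Pa.
Head loss h_f = ΔP/(ρg) = 1.859e+05/(873·9.81) = 21.7 m.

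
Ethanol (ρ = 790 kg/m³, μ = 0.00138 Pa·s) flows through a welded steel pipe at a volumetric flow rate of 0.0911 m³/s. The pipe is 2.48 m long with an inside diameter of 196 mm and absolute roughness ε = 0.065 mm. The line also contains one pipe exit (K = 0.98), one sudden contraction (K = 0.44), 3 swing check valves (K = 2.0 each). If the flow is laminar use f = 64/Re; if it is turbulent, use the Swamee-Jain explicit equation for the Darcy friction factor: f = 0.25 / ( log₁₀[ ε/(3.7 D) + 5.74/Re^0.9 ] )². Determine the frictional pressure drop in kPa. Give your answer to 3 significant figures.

Cross-sectional area A = πD²/4 = π(0.196)²/4 = 0.03017 m²; mean velocity V = Q/A = 0.0911/0.03017 = 3.019 m/s.
Reynolds number Re = ρVD/μ = 790 · 3.019 · 0.196 / 0.00138 = 3.388e+05.
Re > 4000 → turbulent. Relative roughness ε/D = 6.5e-05/0.196 = 0.000332. Swamee-Jain: f = 0.25/(log₁₀[0.000332/3.7 + 5.74/3.388e+05^0.9])² = 0.25/(log₁₀[8.96e-05 + 6.05e-05])² = 0.25/(-3.823)² = 0.0171.
Total minor-loss coefficient ΣK = 1·0.98 + 1·0.44 + 3·2 = 7.42.
ΔP = [f·L/D + ΣK]·(ρV²/2) = [0.0171·2.48/0.196 + 7.42]·(790·3.019²/2) = [0.2164 + 7.42]·3601 = 2.75e+04 Pa.
ΔP = 2.75e+04 Pa = 27.5 kPa.

ΔP ≈ 27.5 kPa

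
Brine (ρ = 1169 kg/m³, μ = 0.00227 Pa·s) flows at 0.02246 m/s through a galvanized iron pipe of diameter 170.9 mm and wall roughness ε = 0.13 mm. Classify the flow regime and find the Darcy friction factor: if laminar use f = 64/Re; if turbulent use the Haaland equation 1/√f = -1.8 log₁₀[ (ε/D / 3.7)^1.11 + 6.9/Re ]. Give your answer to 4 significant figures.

f ≈ 0.03238

Re = ρVD/μ = 1169·0.02246·0.1709/0.00227 = 1977.
Re < 2300 → laminar, so f = 64/Re = 0.03238 (roughness is irrelevant in laminar flow).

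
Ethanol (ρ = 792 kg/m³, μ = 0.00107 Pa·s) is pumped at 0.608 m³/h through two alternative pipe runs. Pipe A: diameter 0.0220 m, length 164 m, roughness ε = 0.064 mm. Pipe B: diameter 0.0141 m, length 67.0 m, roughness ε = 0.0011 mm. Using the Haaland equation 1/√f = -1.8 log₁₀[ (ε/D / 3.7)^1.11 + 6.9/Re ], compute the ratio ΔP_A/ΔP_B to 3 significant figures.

ΔP_A/ΔP_B ≈ 0.328

Pipe A: V = Q/A = 0.0001689/0.0003801 = 0.4443 m/s; Re = 7235; ε/D = 0.00291; Haaland → f = 0.03716; ΔP_A = f(L/D)(ρV²/2) = 2.165e+04 Pa.
Pipe B: V = Q/A = 0.0001689/0.0001561 = 1.082 m/s; Re = 1.129e+04; ε/D = 7.8e-05; Haaland → f = 0.02997; ΔP_B = f(L/D)(ρV²/2) = 6.597e+04 Pa.
ΔP_A/ΔP_B = 2.165e+04/6.597e+04 = 0.328.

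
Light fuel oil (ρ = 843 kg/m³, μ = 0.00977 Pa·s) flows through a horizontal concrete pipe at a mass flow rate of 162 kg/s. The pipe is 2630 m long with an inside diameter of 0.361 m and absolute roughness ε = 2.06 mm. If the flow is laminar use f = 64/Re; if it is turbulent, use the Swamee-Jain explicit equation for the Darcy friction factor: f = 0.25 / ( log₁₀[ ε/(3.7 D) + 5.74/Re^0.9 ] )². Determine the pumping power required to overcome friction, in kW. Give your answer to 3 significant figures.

A = πD²/4 = π(0.361)²/4 = 0.1024 m²; mean velocity V = ṁ/(ρA) = 162/(843 · 0.1024) = 1.878 m/s.
Reynolds number Re = ρVD/μ = 843 · 1.878 · 0.361 / 0.00977 = 5.848e+04.
Re > 4000 → turbulent. Relative roughness ε/D = 0.00206/0.361 = 0.00571. Swamee-Jain: f = 0.25/(log₁₀[0.00571/3.7 + 5.74/5.848e+04^0.9])² = 0.25/(log₁₀[0.00154 + 0.000294])² = 0.25/(-2.736)² = 0.0334.
Darcy-Weisbach: ΔP = f(L/D)(ρV²/2) = 0.0334·(2630/0.361)·(843·1.878²/2) = 0.0334·7285·1486 = 3.615e+05 Pa.
Q = ṁ/ρ = 162/843 = 0.1922 m³/s.
Pumping power P = QΔP = 0.1922·3.615e+05 = 69470 W = 69.5 kW.

P ≈ 69.5 kW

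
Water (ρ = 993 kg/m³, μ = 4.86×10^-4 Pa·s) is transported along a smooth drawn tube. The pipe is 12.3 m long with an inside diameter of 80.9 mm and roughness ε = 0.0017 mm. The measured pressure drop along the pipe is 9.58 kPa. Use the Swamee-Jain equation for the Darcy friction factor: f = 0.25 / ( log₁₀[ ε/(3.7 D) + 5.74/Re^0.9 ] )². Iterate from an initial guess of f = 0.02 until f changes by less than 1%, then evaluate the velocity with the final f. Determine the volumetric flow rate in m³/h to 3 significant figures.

Rearranging Darcy-Weisbach: V = √(2·ΔP·D/(f·L·ρ)). With ε/D = 1.7e-06/0.0809 = 2.1e-05, iterate starting from f = 0.02:
  f = 0.02 → V = √(2·9580·0.0809/(0.02·12.3·993)) = 2.519 m/s; Re = ρVD/μ = 4.164e+05; f → 0.01383
  f = 0.01383 → V = 3.03 m/s; Re = 5.008e+05; f → 0.01342
  f = 0.01342 → V = 3.075 m/s; Re = 5.083e+05; f → 0.01339
Converged (Δf/f < 1%). With the final f = 0.01339: V = √(2·9580·0.0809/(0.01339·12.3·993)) = 3.079 m/s.
Q = V·A = 3.079·(π/4·0.0809²) = 0.01583 m³/s = 57.0 m³/h.

Q ≈ 57.0 m³/h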